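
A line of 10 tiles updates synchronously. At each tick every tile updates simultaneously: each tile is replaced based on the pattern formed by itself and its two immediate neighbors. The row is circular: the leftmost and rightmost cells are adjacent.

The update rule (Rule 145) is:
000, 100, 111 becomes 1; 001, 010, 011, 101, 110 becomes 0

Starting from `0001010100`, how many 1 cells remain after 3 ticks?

4

1100000011
1011111001
0001110100
count of 1: 4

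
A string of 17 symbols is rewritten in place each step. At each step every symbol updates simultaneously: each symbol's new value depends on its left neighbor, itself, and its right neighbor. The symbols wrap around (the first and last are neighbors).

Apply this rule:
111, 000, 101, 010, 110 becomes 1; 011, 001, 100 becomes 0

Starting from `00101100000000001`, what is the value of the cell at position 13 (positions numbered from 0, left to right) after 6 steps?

step 1: 00110101111111101
step 2: 00011110111111111
step 3: 01001111011111111
step 4: 11000111101111111
step 5: 11010011110111111
step 6: 11110001111011111
position 13 holds 1

1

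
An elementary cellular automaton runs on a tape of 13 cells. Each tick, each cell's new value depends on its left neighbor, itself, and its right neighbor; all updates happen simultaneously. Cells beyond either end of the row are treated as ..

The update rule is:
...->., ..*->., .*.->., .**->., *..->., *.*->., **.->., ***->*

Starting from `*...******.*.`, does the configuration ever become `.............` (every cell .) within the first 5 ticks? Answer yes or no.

.....****....
......**.....
.............
all cells are . at tick 3

yes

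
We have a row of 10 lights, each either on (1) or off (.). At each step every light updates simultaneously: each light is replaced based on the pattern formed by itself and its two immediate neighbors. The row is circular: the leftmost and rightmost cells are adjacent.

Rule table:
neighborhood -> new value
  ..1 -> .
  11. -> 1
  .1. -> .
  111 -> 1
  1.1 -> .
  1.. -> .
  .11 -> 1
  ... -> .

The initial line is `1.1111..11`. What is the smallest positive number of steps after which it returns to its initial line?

1.1111..11

1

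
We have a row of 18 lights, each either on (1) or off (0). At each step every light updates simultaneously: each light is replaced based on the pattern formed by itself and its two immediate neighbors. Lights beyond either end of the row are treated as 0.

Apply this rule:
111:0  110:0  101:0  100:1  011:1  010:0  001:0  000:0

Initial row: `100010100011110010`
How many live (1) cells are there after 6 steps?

010000010010001001
001000001001000100
000100000100100010
000010000010010001
000001000001001000
000000100000100100
count of 1: 3

3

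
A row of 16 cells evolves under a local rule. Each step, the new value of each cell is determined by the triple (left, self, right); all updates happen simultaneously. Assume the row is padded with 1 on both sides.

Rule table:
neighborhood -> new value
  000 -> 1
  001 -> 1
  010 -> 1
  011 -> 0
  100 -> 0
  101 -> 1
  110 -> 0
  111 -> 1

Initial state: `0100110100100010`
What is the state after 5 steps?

1011011011111110

1101001101101111
1011010010010111
0100110110111011
1101001001010101
1011011011111110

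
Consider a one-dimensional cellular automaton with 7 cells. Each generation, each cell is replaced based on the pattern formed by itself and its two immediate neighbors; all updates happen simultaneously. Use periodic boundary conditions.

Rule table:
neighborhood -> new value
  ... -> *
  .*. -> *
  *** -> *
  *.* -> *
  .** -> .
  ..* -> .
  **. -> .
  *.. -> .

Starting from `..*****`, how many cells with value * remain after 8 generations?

generation 1: ...***.
generation 2: **..*..
generation 3: ....*..
generation 4: ***.*.*
generation 5: **.***.
generation 6: ..*.*.*
generation 7: ..*****  (repeats generation 0; period 7)
generation 8: ...***.
count of *: 3

3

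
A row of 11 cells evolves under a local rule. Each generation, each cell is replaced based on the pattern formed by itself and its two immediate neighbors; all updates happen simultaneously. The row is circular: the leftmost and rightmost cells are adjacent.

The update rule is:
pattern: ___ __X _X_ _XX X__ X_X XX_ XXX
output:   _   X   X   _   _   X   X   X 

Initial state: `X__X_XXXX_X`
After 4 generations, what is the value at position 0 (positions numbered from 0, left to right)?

X_XXX_XXXX_
XX_XXX_XXXX
XXX_XXX_XXX
XXXX_XXX_XX
position 0 holds X

X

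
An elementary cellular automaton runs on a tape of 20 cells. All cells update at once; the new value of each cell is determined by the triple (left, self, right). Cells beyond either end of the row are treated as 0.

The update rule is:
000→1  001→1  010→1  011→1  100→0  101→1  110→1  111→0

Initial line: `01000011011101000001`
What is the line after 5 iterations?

11011111110111011111
11110000011101110001
10010111110111010111
10111100011101111101
11100101110111000111

11100101110111000111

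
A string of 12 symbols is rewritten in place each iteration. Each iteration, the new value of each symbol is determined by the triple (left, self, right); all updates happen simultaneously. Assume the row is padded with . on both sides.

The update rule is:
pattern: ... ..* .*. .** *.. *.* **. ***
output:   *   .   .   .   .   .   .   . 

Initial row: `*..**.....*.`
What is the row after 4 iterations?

*****.....**

......***...
*****.....**
......***...  (repeats iteration 1; period 2)
iteration 4: *****.....**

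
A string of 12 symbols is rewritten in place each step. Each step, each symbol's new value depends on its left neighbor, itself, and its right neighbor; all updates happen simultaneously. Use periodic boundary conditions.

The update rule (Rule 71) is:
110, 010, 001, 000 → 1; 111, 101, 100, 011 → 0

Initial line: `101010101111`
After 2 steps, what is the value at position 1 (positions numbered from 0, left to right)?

0

step 1: 101010100000
step 2: 101010101111
position 1 holds 0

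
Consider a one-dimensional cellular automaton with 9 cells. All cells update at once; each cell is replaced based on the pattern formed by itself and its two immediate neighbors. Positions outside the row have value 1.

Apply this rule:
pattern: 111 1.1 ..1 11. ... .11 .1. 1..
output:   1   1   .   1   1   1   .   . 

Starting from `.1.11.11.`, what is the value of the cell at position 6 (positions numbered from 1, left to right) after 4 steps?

1

step 1: 1.1111111
step 2: 111111111
step 3: 111111111  (fixed point — unchanged through step 4)
position 6 holds 1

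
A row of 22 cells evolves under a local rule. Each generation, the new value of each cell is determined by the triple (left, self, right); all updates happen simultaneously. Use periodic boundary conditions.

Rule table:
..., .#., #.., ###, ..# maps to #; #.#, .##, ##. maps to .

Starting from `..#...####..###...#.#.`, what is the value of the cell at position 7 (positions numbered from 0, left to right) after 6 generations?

.

######.##.##.#.####.##
#####........#..##...#
####.###########..###.
.##...#########.##.#..
#..###.#######.....###
.##.#...#####.#####.##
position 7 holds .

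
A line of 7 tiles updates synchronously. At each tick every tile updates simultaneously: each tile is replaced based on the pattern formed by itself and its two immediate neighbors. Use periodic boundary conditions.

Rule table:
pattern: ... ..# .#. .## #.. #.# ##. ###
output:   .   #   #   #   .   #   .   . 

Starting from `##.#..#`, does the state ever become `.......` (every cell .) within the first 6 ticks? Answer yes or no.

..##.##
.##.##.
##.##..
#.##..#
.##..##
##..##.
tick 6 is ##..##., still not uniform .

no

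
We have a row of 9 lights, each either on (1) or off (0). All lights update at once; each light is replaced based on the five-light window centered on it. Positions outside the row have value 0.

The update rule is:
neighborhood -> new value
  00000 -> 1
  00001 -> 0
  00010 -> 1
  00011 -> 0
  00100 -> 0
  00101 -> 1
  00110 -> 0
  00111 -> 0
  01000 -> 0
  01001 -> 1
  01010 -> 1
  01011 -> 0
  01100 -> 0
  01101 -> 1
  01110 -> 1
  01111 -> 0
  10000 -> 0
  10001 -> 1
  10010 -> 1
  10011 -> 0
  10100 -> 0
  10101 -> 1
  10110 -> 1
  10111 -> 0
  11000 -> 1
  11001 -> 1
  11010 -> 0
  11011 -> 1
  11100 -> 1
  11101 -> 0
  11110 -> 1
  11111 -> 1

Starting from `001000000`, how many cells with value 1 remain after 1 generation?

5

generation 1: 010001111
count of 1: 5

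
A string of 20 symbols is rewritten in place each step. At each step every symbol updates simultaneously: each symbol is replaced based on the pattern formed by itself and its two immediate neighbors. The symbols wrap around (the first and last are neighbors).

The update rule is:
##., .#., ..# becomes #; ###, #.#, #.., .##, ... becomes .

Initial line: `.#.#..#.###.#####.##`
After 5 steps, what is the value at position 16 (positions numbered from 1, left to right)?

step 1: .#.#.##...#.....#..#
step 2: .#.#..#..##....##.##
step 3: .#.#.##.#.#...#.#..#
step 4: .#.#..#.#.#..##.#.##
step 5: .#.#.##.#.#.#.#.#..#
position 16 holds .

.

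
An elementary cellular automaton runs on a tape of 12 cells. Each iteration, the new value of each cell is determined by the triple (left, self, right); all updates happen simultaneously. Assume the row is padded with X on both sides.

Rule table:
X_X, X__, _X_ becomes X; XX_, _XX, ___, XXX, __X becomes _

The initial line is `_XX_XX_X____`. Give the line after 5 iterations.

X__XX__X____

X__X__XXX___
_X_XX____X__
XXX__X___XX_
___X_XX____X
X__XX__X____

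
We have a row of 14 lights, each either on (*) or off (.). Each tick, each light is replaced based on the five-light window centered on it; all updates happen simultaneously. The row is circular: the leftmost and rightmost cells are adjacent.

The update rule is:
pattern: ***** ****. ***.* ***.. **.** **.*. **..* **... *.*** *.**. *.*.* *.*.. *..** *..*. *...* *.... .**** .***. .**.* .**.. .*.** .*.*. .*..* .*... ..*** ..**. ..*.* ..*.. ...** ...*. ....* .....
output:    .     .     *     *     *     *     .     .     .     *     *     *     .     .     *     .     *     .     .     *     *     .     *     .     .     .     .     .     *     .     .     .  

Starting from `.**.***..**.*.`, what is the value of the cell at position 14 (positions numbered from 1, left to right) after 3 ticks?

tick 1: ...*..*....***
tick 2: .*..*.....*..*
tick 3: .**........*..
position 14 holds .

.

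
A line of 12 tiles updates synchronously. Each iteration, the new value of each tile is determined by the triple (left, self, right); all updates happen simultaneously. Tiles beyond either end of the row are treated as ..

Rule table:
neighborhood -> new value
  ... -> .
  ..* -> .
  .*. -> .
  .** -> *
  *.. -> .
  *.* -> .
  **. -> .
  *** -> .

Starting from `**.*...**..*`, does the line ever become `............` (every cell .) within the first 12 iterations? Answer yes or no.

iteration 1: *......*....
iteration 2: ............
all cells are . at iteration 2

yes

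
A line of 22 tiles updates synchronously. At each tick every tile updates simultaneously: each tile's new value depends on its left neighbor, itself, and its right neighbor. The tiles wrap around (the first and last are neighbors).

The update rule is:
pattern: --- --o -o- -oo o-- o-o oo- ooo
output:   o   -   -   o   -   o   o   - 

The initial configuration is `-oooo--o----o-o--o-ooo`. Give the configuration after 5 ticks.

oo--o----oo--o----oo-o
-o----oo-oo----oo-oooo
o--oo-ooooo-oo-oooo--o
o--oooo---oooooo--o--o
o--o--o-o-o----o-----o

o--o--o-o-o----o-----o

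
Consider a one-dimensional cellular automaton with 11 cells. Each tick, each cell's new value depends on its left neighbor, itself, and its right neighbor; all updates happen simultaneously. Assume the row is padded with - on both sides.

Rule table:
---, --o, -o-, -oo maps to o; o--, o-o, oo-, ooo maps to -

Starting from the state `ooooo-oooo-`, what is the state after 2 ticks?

o-----o----
o-ooooo-ooo

o-ooooo-ooo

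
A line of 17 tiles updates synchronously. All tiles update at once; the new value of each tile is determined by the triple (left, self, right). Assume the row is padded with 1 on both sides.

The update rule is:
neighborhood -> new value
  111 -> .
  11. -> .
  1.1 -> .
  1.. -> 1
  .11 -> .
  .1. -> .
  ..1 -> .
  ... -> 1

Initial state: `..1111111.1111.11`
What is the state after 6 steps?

1111111111111111.

step 1: 1................
step 2: .111111111111111.
step 3: .................
step 4: 1111111111111111.
step 5: .................  (repeats step 3; period 2)
step 6: 1111111111111111.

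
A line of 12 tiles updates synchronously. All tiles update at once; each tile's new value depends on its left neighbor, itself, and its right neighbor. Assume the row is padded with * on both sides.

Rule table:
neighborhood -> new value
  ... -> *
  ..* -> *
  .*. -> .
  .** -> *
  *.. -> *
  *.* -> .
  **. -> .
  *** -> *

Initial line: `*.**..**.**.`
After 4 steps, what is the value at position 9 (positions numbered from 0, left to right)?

step 1: ..*.***..*..
step 2: **..**.**.**
step 3: *.***..*..**
step 4: ..**.**.****
position 9 holds *

*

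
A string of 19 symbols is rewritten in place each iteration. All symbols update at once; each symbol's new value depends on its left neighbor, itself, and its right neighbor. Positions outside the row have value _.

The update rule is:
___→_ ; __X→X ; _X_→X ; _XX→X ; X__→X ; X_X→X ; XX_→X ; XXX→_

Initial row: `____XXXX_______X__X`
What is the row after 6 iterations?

XXXXXXXXXX_XX__XXXX

___XX__XX_____XXXXX
__XXXXXXXX___XX___X
_XX______XX_XXXX_XX
XXXX____XXXXX__XXXX
X__XX__XX___XXXX__X
XXXXXXXXXX_XX__XXXX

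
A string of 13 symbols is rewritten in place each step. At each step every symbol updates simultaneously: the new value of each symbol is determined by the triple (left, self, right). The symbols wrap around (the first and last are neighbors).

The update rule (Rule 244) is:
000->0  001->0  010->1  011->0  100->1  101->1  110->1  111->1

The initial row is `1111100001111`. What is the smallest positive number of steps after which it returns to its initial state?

13

1111110000111
1111111000011
1111111100001
1111111110000
0111111111000
0011111111100
0001111111110
0000111111111
1000011111111
1100001111111
1110000111111
1111000011111
1111100001111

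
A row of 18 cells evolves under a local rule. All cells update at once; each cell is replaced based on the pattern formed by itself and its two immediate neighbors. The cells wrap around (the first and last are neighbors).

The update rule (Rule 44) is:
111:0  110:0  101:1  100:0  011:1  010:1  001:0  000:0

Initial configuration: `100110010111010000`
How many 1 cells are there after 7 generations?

100100011100110000
100100010000100000
100100010000100000  (fixed point — unchanged through generation 7)
count of 1: 4

4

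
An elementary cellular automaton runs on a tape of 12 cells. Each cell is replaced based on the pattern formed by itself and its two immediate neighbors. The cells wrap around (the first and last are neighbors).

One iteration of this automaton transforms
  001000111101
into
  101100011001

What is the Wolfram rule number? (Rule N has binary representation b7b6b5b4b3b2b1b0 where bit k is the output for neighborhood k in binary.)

position 7: 111 → 1  (bit 7 = 1)
position 9: 110 → 0  (bit 6 = 0)
position 10: 101 → 0  (bit 5 = 0)
position 0: 100 → 1  (bit 4 = 1)
position 6: 011 → 0  (bit 3 = 0)
position 2: 010 → 1  (bit 2 = 1)
position 1: 001 → 0  (bit 1 = 0)
position 4: 000 → 0  (bit 0 = 0)
bits b7..b0 = 10010100 = 148

148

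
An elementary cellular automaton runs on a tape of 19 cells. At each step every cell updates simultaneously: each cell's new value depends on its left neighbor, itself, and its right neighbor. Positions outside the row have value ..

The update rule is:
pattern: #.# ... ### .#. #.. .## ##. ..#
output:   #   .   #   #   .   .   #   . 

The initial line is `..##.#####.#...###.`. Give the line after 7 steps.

...##.######....##.
....##.#####.....#.
.....##.####.....#.
......##.###.....#.
.......##.##.....#.
........##.#.....#.
.........###.....#.

.........###.....#.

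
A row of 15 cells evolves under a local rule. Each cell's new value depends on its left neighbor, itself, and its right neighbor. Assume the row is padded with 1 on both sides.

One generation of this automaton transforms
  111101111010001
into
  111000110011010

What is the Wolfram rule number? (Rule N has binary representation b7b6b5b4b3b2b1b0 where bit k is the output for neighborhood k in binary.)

150

position 0: 111 → 1  (bit 7 = 1)
position 3: 110 → 0  (bit 6 = 0)
position 4: 101 → 0  (bit 5 = 0)
position 11: 100 → 1  (bit 4 = 1)
position 5: 011 → 0  (bit 3 = 0)
position 10: 010 → 1  (bit 2 = 1)
position 13: 001 → 1  (bit 1 = 1)
position 12: 000 → 0  (bit 0 = 0)
bits b7..b0 = 10010110 = 150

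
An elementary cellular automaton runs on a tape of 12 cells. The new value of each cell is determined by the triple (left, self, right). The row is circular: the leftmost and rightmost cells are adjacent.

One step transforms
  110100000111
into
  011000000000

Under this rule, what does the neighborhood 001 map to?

At position 8 the neighborhood is 001; the next row has 0 there.

0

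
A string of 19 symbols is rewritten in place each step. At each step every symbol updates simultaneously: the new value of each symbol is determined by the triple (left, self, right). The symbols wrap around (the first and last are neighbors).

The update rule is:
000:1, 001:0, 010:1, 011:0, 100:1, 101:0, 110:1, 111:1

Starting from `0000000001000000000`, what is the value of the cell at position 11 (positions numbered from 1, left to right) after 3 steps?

0

1111111101111111111
1111111100111111111
1111111110011111111
position 11 holds 0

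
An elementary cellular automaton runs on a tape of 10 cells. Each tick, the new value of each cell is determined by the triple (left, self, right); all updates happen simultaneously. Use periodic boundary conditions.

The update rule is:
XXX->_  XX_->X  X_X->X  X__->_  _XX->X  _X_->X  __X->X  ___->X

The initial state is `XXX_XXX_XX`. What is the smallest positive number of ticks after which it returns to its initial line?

__XXX_XXX_
XXX_XXX_X_
X_XXX_XXXX
XXX_XXX___
X_XXX_X_XX
XXX_XXXXX_
X_XXX___XX
XXX_X_XXX_
X_XXXXX_XX
XXX___XXX_
X_X_XXX_XX
XXXXX_XXX_
X___XXX_XX
X_XXX_XXX_
XXX_XXX_XX

15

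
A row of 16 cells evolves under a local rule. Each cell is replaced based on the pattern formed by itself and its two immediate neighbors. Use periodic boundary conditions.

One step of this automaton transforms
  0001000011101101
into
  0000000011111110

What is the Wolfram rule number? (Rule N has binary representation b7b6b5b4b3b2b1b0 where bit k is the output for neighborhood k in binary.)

position 9: 111 → 1  (bit 7 = 1)
position 10: 110 → 1  (bit 6 = 1)
position 11: 101 → 1  (bit 5 = 1)
position 0: 100 → 0  (bit 4 = 0)
position 8: 011 → 1  (bit 3 = 1)
position 3: 010 → 0  (bit 2 = 0)
position 2: 001 → 0  (bit 1 = 0)
position 1: 000 → 0  (bit 0 = 0)
bits b7..b0 = 11101000 = 232

232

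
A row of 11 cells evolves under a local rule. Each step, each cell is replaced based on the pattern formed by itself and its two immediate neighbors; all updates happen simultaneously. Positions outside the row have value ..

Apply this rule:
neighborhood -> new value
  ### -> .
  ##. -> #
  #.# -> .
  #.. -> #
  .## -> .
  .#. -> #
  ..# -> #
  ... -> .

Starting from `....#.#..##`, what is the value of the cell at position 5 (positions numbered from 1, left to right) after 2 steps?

#

...##.###.#
..#.#...#.#
position 5 holds #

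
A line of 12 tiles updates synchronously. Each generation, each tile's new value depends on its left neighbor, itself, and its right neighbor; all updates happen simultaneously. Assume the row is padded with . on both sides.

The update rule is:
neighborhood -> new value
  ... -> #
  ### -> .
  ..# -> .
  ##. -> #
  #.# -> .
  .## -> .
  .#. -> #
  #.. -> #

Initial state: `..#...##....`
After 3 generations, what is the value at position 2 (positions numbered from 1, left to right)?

#

generation 1: #.###..#####
generation 2: #...##.....#
generation 3: ###..#####.#
position 2 holds #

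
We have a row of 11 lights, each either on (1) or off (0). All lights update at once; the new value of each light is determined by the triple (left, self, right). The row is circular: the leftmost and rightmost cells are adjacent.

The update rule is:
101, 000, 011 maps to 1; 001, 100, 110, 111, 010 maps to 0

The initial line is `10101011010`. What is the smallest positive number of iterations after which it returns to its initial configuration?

11

01010110101
10101101010
01011010101
10110101010
01101010101
11010101010
10101010101
01010101011
10101010110
01010101101
10101011010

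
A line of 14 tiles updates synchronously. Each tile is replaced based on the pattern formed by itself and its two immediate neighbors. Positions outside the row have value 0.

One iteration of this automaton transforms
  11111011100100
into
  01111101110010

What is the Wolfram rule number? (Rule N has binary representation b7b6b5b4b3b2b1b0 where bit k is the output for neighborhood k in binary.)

240

position 1: 111 → 1  (bit 7 = 1)
position 4: 110 → 1  (bit 6 = 1)
position 5: 101 → 1  (bit 5 = 1)
position 9: 100 → 1  (bit 4 = 1)
position 0: 011 → 0  (bit 3 = 0)
position 11: 010 → 0  (bit 2 = 0)
position 10: 001 → 0  (bit 1 = 0)
position 13: 000 → 0  (bit 0 = 0)
bits b7..b0 = 11110000 = 240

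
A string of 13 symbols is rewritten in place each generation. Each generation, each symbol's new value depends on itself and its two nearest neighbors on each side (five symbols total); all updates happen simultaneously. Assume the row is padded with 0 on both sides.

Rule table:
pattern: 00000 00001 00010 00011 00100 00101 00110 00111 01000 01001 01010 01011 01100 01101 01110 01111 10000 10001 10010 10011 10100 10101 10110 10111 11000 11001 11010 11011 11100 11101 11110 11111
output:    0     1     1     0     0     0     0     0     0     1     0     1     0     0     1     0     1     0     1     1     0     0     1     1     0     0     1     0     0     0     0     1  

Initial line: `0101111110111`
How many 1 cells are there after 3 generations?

2

1011011000110
0110010000000
0000100100000
count of 1: 2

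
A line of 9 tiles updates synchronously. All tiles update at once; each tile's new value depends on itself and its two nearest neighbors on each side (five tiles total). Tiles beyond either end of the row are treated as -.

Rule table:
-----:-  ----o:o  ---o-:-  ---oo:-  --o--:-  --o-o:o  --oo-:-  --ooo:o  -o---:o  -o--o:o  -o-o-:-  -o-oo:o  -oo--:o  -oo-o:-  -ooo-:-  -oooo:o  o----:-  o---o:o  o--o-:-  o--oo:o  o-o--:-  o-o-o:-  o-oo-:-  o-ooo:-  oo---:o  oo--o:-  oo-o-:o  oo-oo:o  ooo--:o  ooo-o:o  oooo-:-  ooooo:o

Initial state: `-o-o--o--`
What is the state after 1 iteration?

-o--o--o-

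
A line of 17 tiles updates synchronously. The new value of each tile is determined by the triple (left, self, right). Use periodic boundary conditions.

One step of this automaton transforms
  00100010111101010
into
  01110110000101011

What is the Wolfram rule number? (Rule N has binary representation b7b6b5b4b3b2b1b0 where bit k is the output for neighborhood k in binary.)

86

position 9: 111 → 0  (bit 7 = 0)
position 11: 110 → 1  (bit 6 = 1)
position 7: 101 → 0  (bit 5 = 0)
position 3: 100 → 1  (bit 4 = 1)
position 8: 011 → 0  (bit 3 = 0)
position 2: 010 → 1  (bit 2 = 1)
position 1: 001 → 1  (bit 1 = 1)
position 0: 000 → 0  (bit 0 = 0)
bits b7..b0 = 01010110 = 86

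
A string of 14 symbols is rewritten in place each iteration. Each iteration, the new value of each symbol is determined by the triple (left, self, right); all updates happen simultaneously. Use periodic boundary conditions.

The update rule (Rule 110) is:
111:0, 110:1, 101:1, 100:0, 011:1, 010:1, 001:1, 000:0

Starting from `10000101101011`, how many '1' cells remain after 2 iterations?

iteration 1: 10001111111110
iteration 2: 10011000000011
count of 1: 5

5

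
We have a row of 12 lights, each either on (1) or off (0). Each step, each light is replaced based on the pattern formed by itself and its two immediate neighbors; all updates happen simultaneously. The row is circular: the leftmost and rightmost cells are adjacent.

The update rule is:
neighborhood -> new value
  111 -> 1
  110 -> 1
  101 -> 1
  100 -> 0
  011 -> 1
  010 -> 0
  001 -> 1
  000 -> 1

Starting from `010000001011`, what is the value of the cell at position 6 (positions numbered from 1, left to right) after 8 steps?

1

100111110111
101111111111
111111111111
111111111111  (fixed point — unchanged through step 8)
position 6 holds 1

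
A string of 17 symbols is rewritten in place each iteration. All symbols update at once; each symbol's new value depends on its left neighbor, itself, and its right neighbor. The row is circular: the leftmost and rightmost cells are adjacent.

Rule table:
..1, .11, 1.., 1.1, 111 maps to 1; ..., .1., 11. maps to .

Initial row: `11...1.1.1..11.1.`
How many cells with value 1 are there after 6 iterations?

10

iteration 1: 1.1.1.1.1.111.1.1
iteration 2: .1.1.1.1.111.1.11
iteration 3: 1.1.1.1.111.1.11.
iteration 4: .1.1.1.111.1.11.1
iteration 5: 1.1.1.111.1.11.1.
iteration 6: .1.1.111.1.11.1.1
count of 1: 10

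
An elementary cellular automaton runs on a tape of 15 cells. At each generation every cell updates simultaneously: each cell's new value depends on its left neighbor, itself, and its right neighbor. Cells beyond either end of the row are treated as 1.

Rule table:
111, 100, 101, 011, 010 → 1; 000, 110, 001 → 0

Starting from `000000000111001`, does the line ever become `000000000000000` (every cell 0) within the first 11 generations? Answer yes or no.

no

generation 1: 100000000110101
generation 2: 010000000101111
generation 3: 111000000111111
generation 4: 110100000111111
generation 5: 101110000111111
generation 6: 011101000111111
generation 7: 111011100111111
generation 8: 110111010111111
generation 9: 101110111111111
generation 10: 011101111111111
generation 11: 111011111111111
generation 11 is 111011111111111, still not uniform 0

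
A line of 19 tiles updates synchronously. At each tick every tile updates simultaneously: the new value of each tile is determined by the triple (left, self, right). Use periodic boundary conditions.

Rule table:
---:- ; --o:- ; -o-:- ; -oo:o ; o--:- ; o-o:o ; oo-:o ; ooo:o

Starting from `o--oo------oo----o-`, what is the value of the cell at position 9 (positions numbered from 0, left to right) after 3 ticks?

---oo------oo-----o
---oo------oo------
---oo------oo------
position 9 holds -

-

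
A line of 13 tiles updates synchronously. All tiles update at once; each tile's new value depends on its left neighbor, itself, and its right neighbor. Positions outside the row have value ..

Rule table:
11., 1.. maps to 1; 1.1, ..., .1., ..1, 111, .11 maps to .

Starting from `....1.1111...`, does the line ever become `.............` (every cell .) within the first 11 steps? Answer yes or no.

yes

.........11..
..........11.
...........11
............1
.............
all cells are . at step 5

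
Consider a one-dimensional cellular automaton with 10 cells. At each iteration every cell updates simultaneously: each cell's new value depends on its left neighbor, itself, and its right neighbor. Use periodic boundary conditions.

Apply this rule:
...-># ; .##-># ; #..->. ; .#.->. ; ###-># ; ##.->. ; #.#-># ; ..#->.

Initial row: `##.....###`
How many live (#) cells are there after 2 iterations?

#..###.###
...##.####
count of #: 6

6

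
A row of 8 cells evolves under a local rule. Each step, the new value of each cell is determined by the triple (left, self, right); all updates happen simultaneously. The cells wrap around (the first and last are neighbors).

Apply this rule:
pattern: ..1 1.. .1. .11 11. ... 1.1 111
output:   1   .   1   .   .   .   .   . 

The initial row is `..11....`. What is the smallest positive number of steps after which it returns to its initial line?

8

.1......
11......
.......1
......11
.....1..
....11..
...1....
..11....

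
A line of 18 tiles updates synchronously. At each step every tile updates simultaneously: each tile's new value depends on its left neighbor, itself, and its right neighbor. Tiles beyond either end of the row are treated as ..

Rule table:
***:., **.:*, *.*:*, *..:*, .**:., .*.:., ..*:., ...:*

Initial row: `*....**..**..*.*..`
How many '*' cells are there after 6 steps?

step 1: .***..**..**..*.**
step 2: ...**..**..**..*.*
step 3: **..**..**..**..*.
step 4: .**..**..**..**..*
step 5: ..**..**..**..**..
step 6: *..**..**..**..***
count of *: 10

10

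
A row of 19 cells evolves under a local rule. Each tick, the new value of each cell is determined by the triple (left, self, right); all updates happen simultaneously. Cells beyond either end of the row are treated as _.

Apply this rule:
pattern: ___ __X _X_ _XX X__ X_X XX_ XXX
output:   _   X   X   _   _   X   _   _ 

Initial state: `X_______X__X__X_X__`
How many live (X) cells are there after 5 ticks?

tick 1: X______XX_XX_XXXX__
tick 2: X_____X__X__X______
tick 3: X____XX_XX_XX______
tick 4: X___X__X__X________
tick 5: X__XX_XX_XX________
count of X: 7

7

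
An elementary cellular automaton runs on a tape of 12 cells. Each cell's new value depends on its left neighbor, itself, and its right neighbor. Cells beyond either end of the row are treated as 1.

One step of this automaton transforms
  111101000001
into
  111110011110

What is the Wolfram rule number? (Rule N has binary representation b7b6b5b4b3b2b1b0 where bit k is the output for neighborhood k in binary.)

227

position 0: 111 → 1  (bit 7 = 1)
position 3: 110 → 1  (bit 6 = 1)
position 4: 101 → 1  (bit 5 = 1)
position 6: 100 → 0  (bit 4 = 0)
position 11: 011 → 0  (bit 3 = 0)
position 5: 010 → 0  (bit 2 = 0)
position 10: 001 → 1  (bit 1 = 1)
position 7: 000 → 1  (bit 0 = 1)
bits b7..b0 = 11100011 = 227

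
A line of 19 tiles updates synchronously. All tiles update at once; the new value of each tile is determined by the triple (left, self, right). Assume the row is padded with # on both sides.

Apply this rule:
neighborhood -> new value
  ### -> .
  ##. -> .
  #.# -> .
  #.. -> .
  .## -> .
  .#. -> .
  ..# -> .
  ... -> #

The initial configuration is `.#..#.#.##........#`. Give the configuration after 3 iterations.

...........#######.

...........######..
.#########.........
...........#######.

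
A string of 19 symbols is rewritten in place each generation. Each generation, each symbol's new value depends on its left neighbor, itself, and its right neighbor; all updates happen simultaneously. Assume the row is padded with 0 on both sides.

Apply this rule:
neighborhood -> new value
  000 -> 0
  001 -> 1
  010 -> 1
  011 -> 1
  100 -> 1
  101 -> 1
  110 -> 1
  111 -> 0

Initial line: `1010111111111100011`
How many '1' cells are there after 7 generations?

9

generation 1: 1111100000000110111
generation 2: 1000110000001111101
generation 3: 1101111000011000111
generation 4: 1111001100111101101
generation 5: 1001111111100111111
generation 6: 1111000000111100001
generation 7: 1001100001100110011
count of 1: 9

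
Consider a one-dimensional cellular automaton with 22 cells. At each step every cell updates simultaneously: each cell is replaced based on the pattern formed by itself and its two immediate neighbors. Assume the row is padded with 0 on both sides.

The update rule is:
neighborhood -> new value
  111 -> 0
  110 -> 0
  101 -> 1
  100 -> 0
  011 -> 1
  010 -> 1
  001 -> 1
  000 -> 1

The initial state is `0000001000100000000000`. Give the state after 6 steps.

1111111011101111111111
1000000110011000000000
1011111100110011111111
1110000001100110000000
1000111111001100111111
1011100000011001100000

1011100000011001100000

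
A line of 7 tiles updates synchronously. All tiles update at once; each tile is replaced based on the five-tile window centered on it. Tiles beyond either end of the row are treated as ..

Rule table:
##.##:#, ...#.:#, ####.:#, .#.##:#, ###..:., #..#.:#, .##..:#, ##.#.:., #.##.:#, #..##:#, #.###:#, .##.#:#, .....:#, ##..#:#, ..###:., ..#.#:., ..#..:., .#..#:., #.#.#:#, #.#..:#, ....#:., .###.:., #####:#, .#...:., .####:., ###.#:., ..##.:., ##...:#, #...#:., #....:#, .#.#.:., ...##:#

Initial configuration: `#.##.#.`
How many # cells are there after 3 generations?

2

generation 1: .###.#.
generation 2: #....#.
generation 3: ..#.#..
count of #: 2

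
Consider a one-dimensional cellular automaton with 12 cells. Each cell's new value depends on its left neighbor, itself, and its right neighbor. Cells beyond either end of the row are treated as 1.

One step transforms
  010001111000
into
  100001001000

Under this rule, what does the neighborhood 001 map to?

At position 4 the neighborhood is 001; the next row has 0 there.

0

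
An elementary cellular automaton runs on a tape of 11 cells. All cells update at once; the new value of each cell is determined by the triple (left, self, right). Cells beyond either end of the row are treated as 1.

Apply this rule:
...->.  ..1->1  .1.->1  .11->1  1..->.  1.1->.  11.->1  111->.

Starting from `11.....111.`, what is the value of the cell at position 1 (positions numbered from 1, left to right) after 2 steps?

.1....11.1.
.1...111.1.
position 1 holds .

.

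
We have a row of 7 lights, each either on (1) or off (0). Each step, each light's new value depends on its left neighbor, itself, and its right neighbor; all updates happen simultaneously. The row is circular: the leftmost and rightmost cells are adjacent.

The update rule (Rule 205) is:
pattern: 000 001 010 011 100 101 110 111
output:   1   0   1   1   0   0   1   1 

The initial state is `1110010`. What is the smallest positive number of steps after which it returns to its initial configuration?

1

step 1: 1110010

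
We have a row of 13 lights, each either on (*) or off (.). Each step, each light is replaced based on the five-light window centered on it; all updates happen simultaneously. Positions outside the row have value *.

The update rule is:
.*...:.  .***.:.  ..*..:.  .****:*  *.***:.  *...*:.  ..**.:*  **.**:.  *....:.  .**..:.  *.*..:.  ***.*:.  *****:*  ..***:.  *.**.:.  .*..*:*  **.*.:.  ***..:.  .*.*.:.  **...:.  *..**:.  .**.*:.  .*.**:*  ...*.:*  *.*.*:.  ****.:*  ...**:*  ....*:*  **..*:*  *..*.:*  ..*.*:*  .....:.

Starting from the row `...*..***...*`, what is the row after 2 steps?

***......****

..*.*......*.
***......****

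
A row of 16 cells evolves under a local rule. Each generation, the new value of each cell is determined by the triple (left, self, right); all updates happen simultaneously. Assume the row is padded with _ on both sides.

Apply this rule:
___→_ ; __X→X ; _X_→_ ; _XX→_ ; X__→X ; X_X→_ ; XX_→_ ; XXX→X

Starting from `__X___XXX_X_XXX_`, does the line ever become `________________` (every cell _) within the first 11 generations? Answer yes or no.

_X_X_X_X_____X_X
X_______X___X___
_X_____X_X_X_X__
X_X___X_______X_
___X_X_X_____X_X
__X_____X___X___
_X_X___X_X_X_X__
X___X_X_______X_
_X_X___X_____X_X
X___X_X_X___X___
_X_X_____X_X_X__
generation 11 is _X_X_____X_X_X__, still not uniform _

no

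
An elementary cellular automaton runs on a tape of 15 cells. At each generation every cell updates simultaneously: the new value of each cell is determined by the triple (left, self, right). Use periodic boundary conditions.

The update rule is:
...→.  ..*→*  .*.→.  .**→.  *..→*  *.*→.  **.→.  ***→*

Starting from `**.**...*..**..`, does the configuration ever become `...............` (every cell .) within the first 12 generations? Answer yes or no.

no

generation 1: .....*.*.**..**
generation 2: *...*......**..
generation 3: .*.*.*....*..**
generation 4: ......*..*.**..
generation 5: .....*.**....*.
generation 6: ....*....*..*.*
generation 7: *..*.*..*.**...
generation 8: .**...**....*.*
generation 9: ...*.*..*..*...
generation 10: ..*...**.**.*..
generation 11: .*.*.*.......*.
generation 12: *.....*.....*.*
generation 12 is *.....*.....*.*, still not uniform .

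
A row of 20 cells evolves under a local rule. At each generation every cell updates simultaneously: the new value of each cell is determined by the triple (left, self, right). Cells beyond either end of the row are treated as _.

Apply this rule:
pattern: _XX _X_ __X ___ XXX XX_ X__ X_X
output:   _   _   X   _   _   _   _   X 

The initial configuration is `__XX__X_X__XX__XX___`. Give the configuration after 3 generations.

_X___X_X__X___X_____
X___X_X__X___X______
___X_X__X___X_______

___X_X__X___X_______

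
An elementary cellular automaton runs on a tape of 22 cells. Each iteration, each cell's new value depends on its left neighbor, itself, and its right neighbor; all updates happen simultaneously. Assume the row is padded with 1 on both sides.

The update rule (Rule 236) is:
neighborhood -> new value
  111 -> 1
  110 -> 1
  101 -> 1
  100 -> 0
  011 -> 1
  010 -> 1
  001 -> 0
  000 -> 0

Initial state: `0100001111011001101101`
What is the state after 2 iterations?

1100001111111001111111
1100001111111001111111

1100001111111001111111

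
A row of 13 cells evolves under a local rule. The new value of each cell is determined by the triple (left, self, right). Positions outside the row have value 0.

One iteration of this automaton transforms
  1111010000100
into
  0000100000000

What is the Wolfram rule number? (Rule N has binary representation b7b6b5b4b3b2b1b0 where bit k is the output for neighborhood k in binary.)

32

position 1: 111 → 0  (bit 7 = 0)
position 3: 110 → 0  (bit 6 = 0)
position 4: 101 → 1  (bit 5 = 1)
position 6: 100 → 0  (bit 4 = 0)
position 0: 011 → 0  (bit 3 = 0)
position 5: 010 → 0  (bit 2 = 0)
position 9: 001 → 0  (bit 1 = 0)
position 7: 000 → 0  (bit 0 = 0)
bits b7..b0 = 00100000 = 32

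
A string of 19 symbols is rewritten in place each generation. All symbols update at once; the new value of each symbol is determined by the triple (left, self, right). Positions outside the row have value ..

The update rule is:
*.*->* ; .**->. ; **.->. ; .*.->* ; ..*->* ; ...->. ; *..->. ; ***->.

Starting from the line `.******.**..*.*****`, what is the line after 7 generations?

*......*...***.....
*.....**..*........
*....*...**........
*...**..*..........
*..*...**..........
*.**..*............
**...**............

**...**............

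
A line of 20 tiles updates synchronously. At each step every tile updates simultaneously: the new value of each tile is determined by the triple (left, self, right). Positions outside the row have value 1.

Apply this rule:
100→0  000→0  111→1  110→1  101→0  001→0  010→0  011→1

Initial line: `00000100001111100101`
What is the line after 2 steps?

00000000001111100001

00000000001111100001
00000000001111100001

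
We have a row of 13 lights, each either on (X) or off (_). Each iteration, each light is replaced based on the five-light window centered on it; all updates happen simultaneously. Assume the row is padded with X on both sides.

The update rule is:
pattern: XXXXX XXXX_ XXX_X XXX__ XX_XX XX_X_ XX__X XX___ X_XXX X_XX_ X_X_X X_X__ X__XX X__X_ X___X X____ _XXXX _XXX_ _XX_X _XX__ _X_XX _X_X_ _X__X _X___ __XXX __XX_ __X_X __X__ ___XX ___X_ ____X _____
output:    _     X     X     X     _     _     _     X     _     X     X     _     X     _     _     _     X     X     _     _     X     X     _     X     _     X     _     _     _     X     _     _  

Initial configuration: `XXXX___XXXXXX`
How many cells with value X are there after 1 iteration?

iteration 1: __XXX___X____
count of X: 4

4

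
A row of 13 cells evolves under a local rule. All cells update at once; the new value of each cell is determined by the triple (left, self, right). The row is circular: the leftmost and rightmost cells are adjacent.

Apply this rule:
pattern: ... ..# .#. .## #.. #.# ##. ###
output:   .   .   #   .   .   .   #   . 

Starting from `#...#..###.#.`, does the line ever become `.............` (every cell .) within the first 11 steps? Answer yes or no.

no

#...#....#.#.
#...#....#.#.  (fixed point — unchanged through step 11)
step 11 is #...#....#.#., still not uniform .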